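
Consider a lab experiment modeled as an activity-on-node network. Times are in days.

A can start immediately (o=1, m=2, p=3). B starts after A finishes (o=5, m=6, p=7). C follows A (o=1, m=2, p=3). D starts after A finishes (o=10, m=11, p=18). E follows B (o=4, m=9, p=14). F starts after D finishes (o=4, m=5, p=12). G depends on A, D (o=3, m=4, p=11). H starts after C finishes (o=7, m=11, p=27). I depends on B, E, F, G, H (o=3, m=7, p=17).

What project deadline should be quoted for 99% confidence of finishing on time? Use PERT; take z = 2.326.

te_A = (1 + 4·2 + 3)/6 = 12/6 = 2; σ²_A = ((3−1)/6)² = 0.111
te_B = (5 + 4·6 + 7)/6 = 36/6 = 6; σ²_B = ((7−5)/6)² = 0.111
te_C = (1 + 4·2 + 3)/6 = 12/6 = 2; σ²_C = ((3−1)/6)² = 0.111
te_D = (10 + 4·11 + 18)/6 = 72/6 = 12; σ²_D = ((18−10)/6)² = 1.778
te_E = (4 + 4·9 + 14)/6 = 54/6 = 9; σ²_E = ((14−4)/6)² = 2.778
te_F = (4 + 4·5 + 12)/6 = 36/6 = 6; σ²_F = ((12−4)/6)² = 1.778
te_G = (3 + 4·4 + 11)/6 = 30/6 = 5; σ²_G = ((11−3)/6)² = 1.778
te_H = (7 + 4·11 + 27)/6 = 78/6 = 13; σ²_H = ((27−7)/6)² = 11.111
te_I = (3 + 4·7 + 17)/6 = 48/6 = 8; σ²_I = ((17−3)/6)² = 5.444

Forward pass:
ES_A = 0; EF_A = 2
ES_B = 2; EF_B = 2+6 = 8
ES_C = 2; EF_C = 2+2 = 4
ES_D = 2; EF_D = 2+12 = 14
ES_E = 8; EF_E = 8+9 = 17
ES_F = 14; EF_F = 14+6 = 20
ES_G = max(EF_A=2, EF_D=14) = 14; EF_G = 14+5 = 19
ES_H = 4; EF_H = 4+13 = 17
ES_I = max(EF_B=8, EF_E=17, EF_F=20, EF_G=19, EF_H=17) = 20; EF_I = 20+8 = 28
Expected project duration μ = 28 days. Critical path: A → D → F → I.

Variance along critical path = 0.111 + 1.778 + 1.778 + 5.444 = 9.111; σ = 3.018 days.
D = μ + z·σ = 28 + 2.326·3.018 = 35.0 days

35.0 days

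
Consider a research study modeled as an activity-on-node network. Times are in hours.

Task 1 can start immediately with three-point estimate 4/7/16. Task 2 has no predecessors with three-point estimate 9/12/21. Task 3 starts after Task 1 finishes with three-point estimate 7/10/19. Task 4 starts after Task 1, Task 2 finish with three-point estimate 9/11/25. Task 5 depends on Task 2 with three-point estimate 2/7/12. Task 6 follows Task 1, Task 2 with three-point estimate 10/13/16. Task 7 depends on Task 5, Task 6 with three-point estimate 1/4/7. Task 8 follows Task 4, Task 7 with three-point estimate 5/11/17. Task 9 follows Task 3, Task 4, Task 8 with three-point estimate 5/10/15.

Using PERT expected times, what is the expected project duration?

te_Task 1 = (4 + 4·7 + 16)/6 = 48/6 = 8
te_Task 2 = (9 + 4·12 + 21)/6 = 78/6 = 13
te_Task 3 = (7 + 4·10 + 19)/6 = 66/6 = 11
te_Task 4 = (9 + 4·11 + 25)/6 = 78/6 = 13
te_Task 5 = (2 + 4·7 + 12)/6 = 42/6 = 7
te_Task 6 = (10 + 4·13 + 16)/6 = 78/6 = 13
te_Task 7 = (1 + 4·4 + 7)/6 = 24/6 = 4
te_Task 8 = (5 + 4·11 + 17)/6 = 66/6 = 11
te_Task 9 = (5 + 4·10 + 15)/6 = 60/6 = 10

Forward pass:
ES_Task 1 = 0; EF_Task 1 = 8
ES_Task 2 = 0; EF_Task 2 = 13
ES_Task 3 = 8; EF_Task 3 = 8+11 = 19
ES_Task 4 = max(EF_Task 1=8, EF_Task 2=13) = 13; EF_Task 4 = 13+13 = 26
ES_Task 5 = 13; EF_Task 5 = 13+7 = 20
ES_Task 6 = max(EF_Task 1=8, EF_Task 2=13) = 13; EF_Task 6 = 13+13 = 26
ES_Task 7 = max(EF_Task 5=20, EF_Task 6=26) = 26; EF_Task 7 = 26+4 = 30
ES_Task 8 = max(EF_Task 4=26, EF_Task 7=30) = 30; EF_Task 8 = 30+11 = 41
ES_Task 9 = max(EF_Task 3=19, EF_Task 4=26, EF_Task 8=41) = 41; EF_Task 9 = 41+10 = 51
Expected project duration μ = 51 hours. Critical path: Task 2 → Task 6 → Task 7 → Task 8 → Task 9.

51 hours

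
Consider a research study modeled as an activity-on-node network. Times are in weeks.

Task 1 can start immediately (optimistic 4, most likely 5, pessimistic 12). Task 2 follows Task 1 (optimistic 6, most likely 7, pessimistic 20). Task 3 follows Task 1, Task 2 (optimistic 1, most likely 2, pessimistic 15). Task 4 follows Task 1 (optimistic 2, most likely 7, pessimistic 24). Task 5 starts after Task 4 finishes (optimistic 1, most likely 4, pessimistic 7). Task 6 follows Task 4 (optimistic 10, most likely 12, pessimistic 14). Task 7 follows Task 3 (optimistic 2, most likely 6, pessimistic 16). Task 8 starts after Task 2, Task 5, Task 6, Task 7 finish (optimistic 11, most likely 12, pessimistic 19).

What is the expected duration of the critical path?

te_Task 1 = (4 + 4·5 + 12)/6 = 36/6 = 6
te_Task 2 = (6 + 4·7 + 20)/6 = 54/6 = 9
te_Task 3 = (1 + 4·2 + 15)/6 = 24/6 = 4
te_Task 4 = (2 + 4·7 + 24)/6 = 54/6 = 9
te_Task 5 = (1 + 4·4 + 7)/6 = 24/6 = 4
te_Task 6 = (10 + 4·12 + 14)/6 = 72/6 = 12
te_Task 7 = (2 + 4·6 + 16)/6 = 42/6 = 7
te_Task 8 = (11 + 4·12 + 19)/6 = 78/6 = 13

Forward pass:
ES_Task 1 = 0; EF_Task 1 = 6
ES_Task 2 = 6; EF_Task 2 = 6+9 = 15
ES_Task 3 = max(EF_Task 1=6, EF_Task 2=15) = 15; EF_Task 3 = 15+4 = 19
ES_Task 4 = 6; EF_Task 4 = 6+9 = 15
ES_Task 5 = 15; EF_Task 5 = 15+4 = 19
ES_Task 6 = 15; EF_Task 6 = 15+12 = 27
ES_Task 7 = 19; EF_Task 7 = 19+7 = 26
ES_Task 8 = max(EF_Task 2=15, EF_Task 5=19, EF_Task 6=27, EF_Task 7=26) = 27; EF_Task 8 = 27+13 = 40
Expected project duration μ = 40 weeks. Critical path: Task 1 → Task 4 → Task 6 → Task 8.

40 weeks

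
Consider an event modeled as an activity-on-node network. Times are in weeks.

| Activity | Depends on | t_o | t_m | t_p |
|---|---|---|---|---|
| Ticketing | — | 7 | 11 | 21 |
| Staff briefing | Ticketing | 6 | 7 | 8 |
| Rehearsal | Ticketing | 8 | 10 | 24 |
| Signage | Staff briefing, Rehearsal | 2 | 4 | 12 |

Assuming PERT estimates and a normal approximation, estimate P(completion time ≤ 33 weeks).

0.846

te_Ticketing = (7 + 4·11 + 21)/6 = 72/6 = 12; σ²_Ticketing = ((21−7)/6)² = 5.444
te_Staff briefing = (6 + 4·7 + 8)/6 = 42/6 = 7; σ²_Staff briefing = ((8−6)/6)² = 0.111
te_Rehearsal = (8 + 4·10 + 24)/6 = 72/6 = 12; σ²_Rehearsal = ((24−8)/6)² = 7.111
te_Signage = (2 + 4·4 + 12)/6 = 30/6 = 5; σ²_Signage = ((12−2)/6)² = 2.778

Forward pass:
ES_Ticketing = 0; EF_Ticketing = 12
ES_Staff briefing = 12; EF_Staff briefing = 12+7 = 19
ES_Rehearsal = 12; EF_Rehearsal = 12+12 = 24
ES_Signage = max(EF_Staff briefing=19, EF_Rehearsal=24) = 24; EF_Signage = 24+5 = 29
Expected project duration μ = 29 weeks. Critical path: Ticketing → Rehearsal → Signage.

Variance along critical path = 5.444 + 7.111 + 2.778 = 15.333; σ = √15.333 = 3.916 weeks.
Z = (33 − 29) / 3.916 = 1.022
P(T ≤ 33) = Φ(1.022) ≈ 0.846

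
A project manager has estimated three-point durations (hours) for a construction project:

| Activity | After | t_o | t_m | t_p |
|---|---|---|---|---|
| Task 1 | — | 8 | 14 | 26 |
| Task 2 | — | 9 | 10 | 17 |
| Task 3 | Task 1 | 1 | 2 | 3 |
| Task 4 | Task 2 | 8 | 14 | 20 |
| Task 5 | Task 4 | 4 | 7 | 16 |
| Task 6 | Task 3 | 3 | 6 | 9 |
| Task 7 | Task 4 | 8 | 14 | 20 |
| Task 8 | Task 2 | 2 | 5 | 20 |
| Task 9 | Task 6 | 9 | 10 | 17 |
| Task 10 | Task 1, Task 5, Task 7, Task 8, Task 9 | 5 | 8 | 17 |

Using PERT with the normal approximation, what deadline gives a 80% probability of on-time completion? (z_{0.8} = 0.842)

51.1 hours

te_Task 1 = (8 + 4·14 + 26)/6 = 90/6 = 15; σ²_Task 1 = ((26−8)/6)² = 9.000
te_Task 2 = (9 + 4·10 + 17)/6 = 66/6 = 11; σ²_Task 2 = ((17−9)/6)² = 1.778
te_Task 3 = (1 + 4·2 + 3)/6 = 12/6 = 2; σ²_Task 3 = ((3−1)/6)² = 0.111
te_Task 4 = (8 + 4·14 + 20)/6 = 84/6 = 14; σ²_Task 4 = ((20−8)/6)² = 4.000
te_Task 5 = (4 + 4·7 + 16)/6 = 48/6 = 8; σ²_Task 5 = ((16−4)/6)² = 4.000
te_Task 6 = (3 + 4·6 + 9)/6 = 36/6 = 6; σ²_Task 6 = ((9−3)/6)² = 1.000
te_Task 7 = (8 + 4·14 + 20)/6 = 84/6 = 14; σ²_Task 7 = ((20−8)/6)² = 4.000
te_Task 8 = (2 + 4·5 + 20)/6 = 42/6 = 7; σ²_Task 8 = ((20−2)/6)² = 9.000
te_Task 9 = (9 + 4·10 + 17)/6 = 66/6 = 11; σ²_Task 9 = ((17−9)/6)² = 1.778
te_Task 10 = (5 + 4·8 + 17)/6 = 54/6 = 9; σ²_Task 10 = ((17−5)/6)² = 4.000

Forward pass:
ES_Task 1 = 0; EF_Task 1 = 15
ES_Task 2 = 0; EF_Task 2 = 11
ES_Task 3 = 15; EF_Task 3 = 15+2 = 17
ES_Task 4 = 11; EF_Task 4 = 11+14 = 25
ES_Task 5 = 25; EF_Task 5 = 25+8 = 33
ES_Task 6 = 17; EF_Task 6 = 17+6 = 23
ES_Task 7 = 25; EF_Task 7 = 25+14 = 39
ES_Task 8 = 11; EF_Task 8 = 11+7 = 18
ES_Task 9 = 23; EF_Task 9 = 23+11 = 34
ES_Task 10 = max(EF_Task 1=15, EF_Task 5=33, EF_Task 7=39, EF_Task 8=18, EF_Task 9=34) = 39; EF_Task 10 = 39+9 = 48
Expected project duration μ = 48 hours. Critical path: Task 2 → Task 4 → Task 7 → Task 10.

Variance along critical path = 1.778 + 4.000 + 4.000 + 4.000 = 13.778; σ = 3.712 hours.
D = μ + z·σ = 48 + 0.842·3.712 = 51.1 hours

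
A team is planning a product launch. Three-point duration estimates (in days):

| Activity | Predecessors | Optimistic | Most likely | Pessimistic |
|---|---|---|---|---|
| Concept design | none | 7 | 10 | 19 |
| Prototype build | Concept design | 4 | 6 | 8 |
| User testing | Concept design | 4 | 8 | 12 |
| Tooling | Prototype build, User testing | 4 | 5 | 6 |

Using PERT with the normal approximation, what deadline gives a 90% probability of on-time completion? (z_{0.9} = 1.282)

te_Concept design = (7 + 4·10 + 19)/6 = 66/6 = 11; σ²_Concept design = ((19−7)/6)² = 4.000
te_Prototype build = (4 + 4·6 + 8)/6 = 36/6 = 6; σ²_Prototype build = ((8−4)/6)² = 0.444
te_User testing = (4 + 4·8 + 12)/6 = 48/6 = 8; σ²_User testing = ((12−4)/6)² = 1.778
te_Tooling = (4 + 4·5 + 6)/6 = 30/6 = 5; σ²_Tooling = ((6−4)/6)² = 0.111

Forward pass:
ES_Concept design = 0; EF_Concept design = 11
ES_Prototype build = 11; EF_Prototype build = 11+6 = 17
ES_User testing = 11; EF_User testing = 11+8 = 19
ES_Tooling = max(EF_Prototype build=17, EF_User testing=19) = 19; EF_Tooling = 19+5 = 24
Expected project duration μ = 24 days. Critical path: Concept design → User testing → Tooling.

Variance along critical path = 4.000 + 1.778 + 0.111 = 5.889; σ = 2.427 days.
D = μ + z·σ = 24 + 1.282·2.427 = 27.1 days

27.1 days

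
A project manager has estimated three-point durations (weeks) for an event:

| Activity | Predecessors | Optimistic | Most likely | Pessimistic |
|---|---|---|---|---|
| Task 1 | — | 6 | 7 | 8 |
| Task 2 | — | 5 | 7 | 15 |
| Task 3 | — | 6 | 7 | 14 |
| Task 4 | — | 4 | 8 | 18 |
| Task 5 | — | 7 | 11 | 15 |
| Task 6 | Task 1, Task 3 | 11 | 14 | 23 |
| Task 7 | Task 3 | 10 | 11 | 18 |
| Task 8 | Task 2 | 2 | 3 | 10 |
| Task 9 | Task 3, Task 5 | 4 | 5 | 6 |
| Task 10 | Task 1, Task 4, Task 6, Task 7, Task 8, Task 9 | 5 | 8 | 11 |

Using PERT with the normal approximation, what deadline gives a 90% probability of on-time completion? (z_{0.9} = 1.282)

te_Task 1 = (6 + 4·7 + 8)/6 = 42/6 = 7; σ²_Task 1 = ((8−6)/6)² = 0.111
te_Task 2 = (5 + 4·7 + 15)/6 = 48/6 = 8; σ²_Task 2 = ((15−5)/6)² = 2.778
te_Task 3 = (6 + 4·7 + 14)/6 = 48/6 = 8; σ²_Task 3 = ((14−6)/6)² = 1.778
te_Task 4 = (4 + 4·8 + 18)/6 = 54/6 = 9; σ²_Task 4 = ((18−4)/6)² = 5.444
te_Task 5 = (7 + 4·11 + 15)/6 = 66/6 = 11; σ²_Task 5 = ((15−7)/6)² = 1.778
te_Task 6 = (11 + 4·14 + 23)/6 = 90/6 = 15; σ²_Task 6 = ((23−11)/6)² = 4.000
te_Task 7 = (10 + 4·11 + 18)/6 = 72/6 = 12; σ²_Task 7 = ((18−10)/6)² = 1.778
te_Task 8 = (2 + 4·3 + 10)/6 = 24/6 = 4; σ²_Task 8 = ((10−2)/6)² = 1.778
te_Task 9 = (4 + 4·5 + 6)/6 = 30/6 = 5; σ²_Task 9 = ((6−4)/6)² = 0.111
te_Task 10 = (5 + 4·8 + 11)/6 = 48/6 = 8; σ²_Task 10 = ((11−5)/6)² = 1.000

Forward pass:
ES_Task 1 = 0; EF_Task 1 = 7
ES_Task 2 = 0; EF_Task 2 = 8
ES_Task 3 = 0; EF_Task 3 = 8
ES_Task 4 = 0; EF_Task 4 = 9
ES_Task 5 = 0; EF_Task 5 = 11
ES_Task 6 = max(EF_Task 1=7, EF_Task 3=8) = 8; EF_Task 6 = 8+15 = 23
ES_Task 7 = 8; EF_Task 7 = 8+12 = 20
ES_Task 8 = 8; EF_Task 8 = 8+4 = 12
ES_Task 9 = max(EF_Task 3=8, EF_Task 5=11) = 11; EF_Task 9 = 11+5 = 16
ES_Task 10 = max(EF_Task 1=7, EF_Task 4=9, EF_Task 6=23, EF_Task 7=20, EF_Task 8=12, EF_Task 9=16) = 23; EF_Task 10 = 23+8 = 31
Expected project duration μ = 31 weeks. Critical path: Task 3 → Task 6 → Task 10.

Variance along critical path = 1.778 + 4.000 + 1.000 = 6.778; σ = 2.603 weeks.
D = μ + z·σ = 31 + 1.282·2.603 = 34.3 weeks

34.3 weeks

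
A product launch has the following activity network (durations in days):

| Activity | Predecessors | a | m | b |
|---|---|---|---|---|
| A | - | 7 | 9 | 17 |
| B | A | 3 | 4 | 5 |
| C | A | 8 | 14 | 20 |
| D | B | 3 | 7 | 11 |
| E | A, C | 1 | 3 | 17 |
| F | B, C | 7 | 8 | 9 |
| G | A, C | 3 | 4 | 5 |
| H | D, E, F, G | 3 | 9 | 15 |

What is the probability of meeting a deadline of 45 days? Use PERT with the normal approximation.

te_A = (7 + 4·9 + 17)/6 = 60/6 = 10; σ²_A = ((17−7)/6)² = 2.778
te_B = (3 + 4·4 + 5)/6 = 24/6 = 4; σ²_B = ((5−3)/6)² = 0.111
te_C = (8 + 4·14 + 20)/6 = 84/6 = 14; σ²_C = ((20−8)/6)² = 4.000
te_D = (3 + 4·7 + 11)/6 = 42/6 = 7; σ²_D = ((11−3)/6)² = 1.778
te_E = (1 + 4·3 + 17)/6 = 30/6 = 5; σ²_E = ((17−1)/6)² = 7.111
te_F = (7 + 4·8 + 9)/6 = 48/6 = 8; σ²_F = ((9−7)/6)² = 0.111
te_G = (3 + 4·4 + 5)/6 = 24/6 = 4; σ²_G = ((5−3)/6)² = 0.111
te_H = (3 + 4·9 + 15)/6 = 54/6 = 9; σ²_H = ((15−3)/6)² = 4.000

Forward pass:
ES_A = 0; EF_A = 10
ES_B = 10; EF_B = 10+4 = 14
ES_C = 10; EF_C = 10+14 = 24
ES_D = 14; EF_D = 14+7 = 21
ES_E = max(EF_A=10, EF_C=24) = 24; EF_E = 24+5 = 29
ES_F = max(EF_B=14, EF_C=24) = 24; EF_F = 24+8 = 32
ES_G = max(EF_A=10, EF_C=24) = 24; EF_G = 24+4 = 28
ES_H = max(EF_D=21, EF_E=29, EF_F=32, EF_G=28) = 32; EF_H = 32+9 = 41
Expected project duration μ = 41 days. Critical path: A → C → F → H.

Variance along critical path = 2.778 + 4.000 + 0.111 + 4.000 = 10.889; σ = √10.889 = 3.300 days.
Z = (45 − 41) / 3.300 = 1.212
P(T ≤ 45) = Φ(1.212) ≈ 0.887

0.887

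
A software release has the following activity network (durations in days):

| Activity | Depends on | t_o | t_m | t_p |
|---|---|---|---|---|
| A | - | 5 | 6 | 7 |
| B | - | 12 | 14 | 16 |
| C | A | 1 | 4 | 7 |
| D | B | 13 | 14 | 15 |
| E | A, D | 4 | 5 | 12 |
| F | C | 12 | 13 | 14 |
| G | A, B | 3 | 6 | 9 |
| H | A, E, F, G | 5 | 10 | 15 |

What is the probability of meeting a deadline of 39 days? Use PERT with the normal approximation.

te_A = (5 + 4·6 + 7)/6 = 36/6 = 6; σ²_A = ((7−5)/6)² = 0.111
te_B = (12 + 4·14 + 16)/6 = 84/6 = 14; σ²_B = ((16−12)/6)² = 0.444
te_C = (1 + 4·4 + 7)/6 = 24/6 = 4; σ²_C = ((7−1)/6)² = 1.000
te_D = (13 + 4·14 + 15)/6 = 84/6 = 14; σ²_D = ((15−13)/6)² = 0.111
te_E = (4 + 4·5 + 12)/6 = 36/6 = 6; σ²_E = ((12−4)/6)² = 1.778
te_F = (12 + 4·13 + 14)/6 = 78/6 = 13; σ²_F = ((14−12)/6)² = 0.111
te_G = (3 + 4·6 + 9)/6 = 36/6 = 6; σ²_G = ((9−3)/6)² = 1.000
te_H = (5 + 4·10 + 15)/6 = 60/6 = 10; σ²_H = ((15−5)/6)² = 2.778

Forward pass:
ES_A = 0; EF_A = 6
ES_B = 0; EF_B = 14
ES_C = 6; EF_C = 6+4 = 10
ES_D = 14; EF_D = 14+14 = 28
ES_E = max(EF_A=6, EF_D=28) = 28; EF_E = 28+6 = 34
ES_F = 10; EF_F = 10+13 = 23
ES_G = max(EF_A=6, EF_B=14) = 14; EF_G = 14+6 = 20
ES_H = max(EF_A=6, EF_E=34, EF_F=23, EF_G=20) = 34; EF_H = 34+10 = 44
Expected project duration μ = 44 days. Critical path: B → D → E → H.

Variance along critical path = 0.444 + 0.111 + 1.778 + 2.778 = 5.111; σ = √5.111 = 2.261 days.
Z = (39 − 44) / 2.261 = -2.212
P(T ≤ 39) = Φ(-2.212) ≈ 0.013

0.013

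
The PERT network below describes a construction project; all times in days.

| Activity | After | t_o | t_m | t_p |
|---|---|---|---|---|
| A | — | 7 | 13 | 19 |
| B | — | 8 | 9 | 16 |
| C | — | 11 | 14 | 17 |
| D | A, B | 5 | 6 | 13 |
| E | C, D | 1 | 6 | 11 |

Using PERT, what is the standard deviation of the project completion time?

te_A = (7 + 4·13 + 19)/6 = 78/6 = 13; σ²_A = ((19−7)/6)² = 4.000
te_B = (8 + 4·9 + 16)/6 = 60/6 = 10; σ²_B = ((16−8)/6)² = 1.778
te_C = (11 + 4·14 + 17)/6 = 84/6 = 14; σ²_C = ((17−11)/6)² = 1.000
te_D = (5 + 4·6 + 13)/6 = 42/6 = 7; σ²_D = ((13−5)/6)² = 1.778
te_E = (1 + 4·6 + 11)/6 = 36/6 = 6; σ²_E = ((11−1)/6)² = 2.778

Forward pass:
ES_A = 0; EF_A = 13
ES_B = 0; EF_B = 10
ES_C = 0; EF_C = 14
ES_D = max(EF_A=13, EF_B=10) = 13; EF_D = 13+7 = 20
ES_E = max(EF_C=14, EF_D=20) = 20; EF_E = 20+6 = 26
Expected project duration μ = 26 days. Critical path: A → D → E.

Variance along critical path = 4.000 + 1.778 + 2.778 = 8.556
σ = √8.556 = 2.925 days

2.92 days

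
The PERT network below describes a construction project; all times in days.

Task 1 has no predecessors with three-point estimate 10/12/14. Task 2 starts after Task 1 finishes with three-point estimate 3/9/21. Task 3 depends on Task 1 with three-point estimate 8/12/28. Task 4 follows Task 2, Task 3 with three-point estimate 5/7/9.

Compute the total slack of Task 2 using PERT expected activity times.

4 days

te_Task 1 = (10 + 4·12 + 14)/6 = 72/6 = 12
te_Task 2 = (3 + 4·9 + 21)/6 = 60/6 = 10
te_Task 3 = (8 + 4·12 + 28)/6 = 84/6 = 14
te_Task 4 = (5 + 4·7 + 9)/6 = 42/6 = 7

Forward pass:
ES_Task 1 = 0; EF_Task 1 = 12
ES_Task 2 = 12; EF_Task 2 = 12+10 = 22
ES_Task 3 = 12; EF_Task 3 = 12+14 = 26
ES_Task 4 = max(EF_Task 2=22, EF_Task 3=26) = 26; EF_Task 4 = 26+7 = 33
Expected project duration μ = 33 days. Critical path: Task 1 → Task 3 → Task 4.

Backward pass:
LF_Task 4 = 33; LS_Task 4 = 33−7 = 26
LF_Task 3 = LS_Task 4 = 26; LS_Task 3 = 26−14 = 12
LF_Task 2 = LS_Task 4 = 26; LS_Task 2 = 26−10 = 16
LF_Task 1 = min(LS_Task 2=16, LS_Task 3=12) = 12; LS_Task 1 = 12−12 = 0
Slack_Task 2 = LS_Task 2 − ES_Task 2 = 16 − 12 = 4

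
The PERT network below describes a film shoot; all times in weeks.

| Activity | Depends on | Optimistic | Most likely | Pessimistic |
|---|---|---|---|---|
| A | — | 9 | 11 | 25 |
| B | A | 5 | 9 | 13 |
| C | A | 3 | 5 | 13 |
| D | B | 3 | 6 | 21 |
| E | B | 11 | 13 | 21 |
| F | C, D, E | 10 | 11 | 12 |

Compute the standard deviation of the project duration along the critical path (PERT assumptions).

te_A = (9 + 4·11 + 25)/6 = 78/6 = 13; σ²_A = ((25−9)/6)² = 7.111
te_B = (5 + 4·9 + 13)/6 = 54/6 = 9; σ²_B = ((13−5)/6)² = 1.778
te_C = (3 + 4·5 + 13)/6 = 36/6 = 6; σ²_C = ((13−3)/6)² = 2.778
te_D = (3 + 4·6 + 21)/6 = 48/6 = 8; σ²_D = ((21−3)/6)² = 9.000
te_E = (11 + 4·13 + 21)/6 = 84/6 = 14; σ²_E = ((21−11)/6)² = 2.778
te_F = (10 + 4·11 + 12)/6 = 66/6 = 11; σ²_F = ((12−10)/6)² = 0.111

Forward pass:
ES_A = 0; EF_A = 13
ES_B = 13; EF_B = 13+9 = 22
ES_C = 13; EF_C = 13+6 = 19
ES_D = 22; EF_D = 22+8 = 30
ES_E = 22; EF_E = 22+14 = 36
ES_F = max(EF_C=19, EF_D=30, EF_E=36) = 36; EF_F = 36+11 = 47
Expected project duration μ = 47 weeks. Critical path: A → B → E → F.

Variance along critical path = 7.111 + 1.778 + 2.778 + 0.111 = 11.778
σ = √11.778 = 3.432 weeks

3.43 weeks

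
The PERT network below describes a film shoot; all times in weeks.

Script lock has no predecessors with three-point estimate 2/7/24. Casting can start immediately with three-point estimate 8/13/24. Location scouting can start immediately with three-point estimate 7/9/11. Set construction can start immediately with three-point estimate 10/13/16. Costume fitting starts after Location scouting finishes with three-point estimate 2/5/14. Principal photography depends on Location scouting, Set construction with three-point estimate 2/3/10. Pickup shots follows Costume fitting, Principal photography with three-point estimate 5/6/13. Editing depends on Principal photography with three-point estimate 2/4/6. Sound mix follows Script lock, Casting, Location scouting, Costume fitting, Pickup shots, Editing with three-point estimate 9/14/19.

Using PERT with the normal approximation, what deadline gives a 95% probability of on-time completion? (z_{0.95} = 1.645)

te_Script lock = (2 + 4·7 + 24)/6 = 54/6 = 9; σ²_Script lock = ((24−2)/6)² = 13.444
te_Casting = (8 + 4·13 + 24)/6 = 84/6 = 14; σ²_Casting = ((24−8)/6)² = 7.111
te_Location scouting = (7 + 4·9 + 11)/6 = 54/6 = 9; σ²_Location scouting = ((11−7)/6)² = 0.444
te_Set construction = (10 + 4·13 + 16)/6 = 78/6 = 13; σ²_Set construction = ((16−10)/6)² = 1.000
te_Costume fitting = (2 + 4·5 + 14)/6 = 36/6 = 6; σ²_Costume fitting = ((14−2)/6)² = 4.000
te_Principal photography = (2 + 4·3 + 10)/6 = 24/6 = 4; σ²_Principal photography = ((10−2)/6)² = 1.778
te_Pickup shots = (5 + 4·6 + 13)/6 = 42/6 = 7; σ²_Pickup shots = ((13−5)/6)² = 1.778
te_Editing = (2 + 4·4 + 6)/6 = 24/6 = 4; σ²_Editing = ((6−2)/6)² = 0.444
te_Sound mix = (9 + 4·14 + 19)/6 = 84/6 = 14; σ²_Sound mix = ((19−9)/6)² = 2.778

Forward pass:
ES_Script lock = 0; EF_Script lock = 9
ES_Casting = 0; EF_Casting = 14
ES_Location scouting = 0; EF_Location scouting = 9
ES_Set construction = 0; EF_Set construction = 13
ES_Costume fitting = 9; EF_Costume fitting = 9+6 = 15
ES_Principal photography = max(EF_Location scouting=9, EF_Set construction=13) = 13; EF_Principal photography = 13+4 = 17
ES_Pickup shots = max(EF_Costume fitting=15, EF_Principal photography=17) = 17; EF_Pickup shots = 17+7 = 24
ES_Editing = 17; EF_Editing = 17+4 = 21
ES_Sound mix = max(EF_Script lock=9, EF_Casting=14, EF_Location scouting=9, EF_Costume fitting=15, EF_Pickup shots=24, EF_Editing=21) = 24; EF_Sound mix = 24+14 = 38
Expected project duration μ = 38 weeks. Critical path: Set construction → Principal photography → Pickup shots → Sound mix.

Variance along critical path = 1.000 + 1.778 + 1.778 + 2.778 = 7.333; σ = 2.708 weeks.
D = μ + z·σ = 38 + 1.645·2.708 = 42.5 weeks

42.5 weeks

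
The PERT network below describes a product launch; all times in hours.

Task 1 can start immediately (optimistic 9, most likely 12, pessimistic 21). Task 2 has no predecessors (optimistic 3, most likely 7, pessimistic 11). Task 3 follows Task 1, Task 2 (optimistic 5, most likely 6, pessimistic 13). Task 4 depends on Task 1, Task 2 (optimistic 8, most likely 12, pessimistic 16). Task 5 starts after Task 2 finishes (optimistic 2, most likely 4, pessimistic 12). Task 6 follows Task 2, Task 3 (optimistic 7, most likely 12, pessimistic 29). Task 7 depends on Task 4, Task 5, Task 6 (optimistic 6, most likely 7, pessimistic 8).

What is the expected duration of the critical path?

41 hours

te_Task 1 = (9 + 4·12 + 21)/6 = 78/6 = 13
te_Task 2 = (3 + 4·7 + 11)/6 = 42/6 = 7
te_Task 3 = (5 + 4·6 + 13)/6 = 42/6 = 7
te_Task 4 = (8 + 4·12 + 16)/6 = 72/6 = 12
te_Task 5 = (2 + 4·4 + 12)/6 = 30/6 = 5
te_Task 6 = (7 + 4·12 + 29)/6 = 84/6 = 14
te_Task 7 = (6 + 4·7 + 8)/6 = 42/6 = 7

Forward pass:
ES_Task 1 = 0; EF_Task 1 = 13
ES_Task 2 = 0; EF_Task 2 = 7
ES_Task 3 = max(EF_Task 1=13, EF_Task 2=7) = 13; EF_Task 3 = 13+7 = 20
ES_Task 4 = max(EF_Task 1=13, EF_Task 2=7) = 13; EF_Task 4 = 13+12 = 25
ES_Task 5 = 7; EF_Task 5 = 7+5 = 12
ES_Task 6 = max(EF_Task 2=7, EF_Task 3=20) = 20; EF_Task 6 = 20+14 = 34
ES_Task 7 = max(EF_Task 4=25, EF_Task 5=12, EF_Task 6=34) = 34; EF_Task 7 = 34+7 = 41
Expected project duration μ = 41 hours. Critical path: Task 1 → Task 3 → Task 6 → Task 7.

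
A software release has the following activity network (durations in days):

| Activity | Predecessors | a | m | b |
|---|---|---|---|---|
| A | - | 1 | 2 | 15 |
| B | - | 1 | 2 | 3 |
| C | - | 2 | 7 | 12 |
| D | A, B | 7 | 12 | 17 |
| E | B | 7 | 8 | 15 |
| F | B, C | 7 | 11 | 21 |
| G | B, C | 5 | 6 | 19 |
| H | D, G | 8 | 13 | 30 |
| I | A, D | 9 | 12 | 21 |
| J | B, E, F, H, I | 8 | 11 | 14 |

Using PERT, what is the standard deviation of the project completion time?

te_A = (1 + 4·2 + 15)/6 = 24/6 = 4; σ²_A = ((15−1)/6)² = 5.444
te_B = (1 + 4·2 + 3)/6 = 12/6 = 2; σ²_B = ((3−1)/6)² = 0.111
te_C = (2 + 4·7 + 12)/6 = 42/6 = 7; σ²_C = ((12−2)/6)² = 2.778
te_D = (7 + 4·12 + 17)/6 = 72/6 = 12; σ²_D = ((17−7)/6)² = 2.778
te_E = (7 + 4·8 + 15)/6 = 54/6 = 9; σ²_E = ((15−7)/6)² = 1.778
te_F = (7 + 4·11 + 21)/6 = 72/6 = 12; σ²_F = ((21−7)/6)² = 5.444
te_G = (5 + 4·6 + 19)/6 = 48/6 = 8; σ²_G = ((19−5)/6)² = 5.444
te_H = (8 + 4·13 + 30)/6 = 90/6 = 15; σ²_H = ((30−8)/6)² = 13.444
te_I = (9 + 4·12 + 21)/6 = 78/6 = 13; σ²_I = ((21−9)/6)² = 4.000
te_J = (8 + 4·11 + 14)/6 = 66/6 = 11; σ²_J = ((14−8)/6)² = 1.000

Forward pass:
ES_A = 0; EF_A = 4
ES_B = 0; EF_B = 2
ES_C = 0; EF_C = 7
ES_D = max(EF_A=4, EF_B=2) = 4; EF_D = 4+12 = 16
ES_E = 2; EF_E = 2+9 = 11
ES_F = max(EF_B=2, EF_C=7) = 7; EF_F = 7+12 = 19
ES_G = max(EF_B=2, EF_C=7) = 7; EF_G = 7+8 = 15
ES_H = max(EF_D=16, EF_G=15) = 16; EF_H = 16+15 = 31
ES_I = max(EF_A=4, EF_D=16) = 16; EF_I = 16+13 = 29
ES_J = max(EF_B=2, EF_E=11, EF_F=19, EF_H=31, EF_I=29) = 31; EF_J = 31+11 = 42
Expected project duration μ = 42 days. Critical path: A → D → H → J.

Variance along critical path = 5.444 + 2.778 + 13.444 + 1.000 = 22.667
σ = √22.667 = 4.761 days

4.76 days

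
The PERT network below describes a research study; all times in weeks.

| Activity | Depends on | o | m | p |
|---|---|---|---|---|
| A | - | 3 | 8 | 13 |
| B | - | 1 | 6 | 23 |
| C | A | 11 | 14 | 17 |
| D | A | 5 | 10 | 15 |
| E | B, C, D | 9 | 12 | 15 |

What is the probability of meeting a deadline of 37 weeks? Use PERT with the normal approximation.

0.915

te_A = (3 + 4·8 + 13)/6 = 48/6 = 8; σ²_A = ((13−3)/6)² = 2.778
te_B = (1 + 4·6 + 23)/6 = 48/6 = 8; σ²_B = ((23−1)/6)² = 13.444
te_C = (11 + 4·14 + 17)/6 = 84/6 = 14; σ²_C = ((17−11)/6)² = 1.000
te_D = (5 + 4·10 + 15)/6 = 60/6 = 10; σ²_D = ((15−5)/6)² = 2.778
te_E = (9 + 4·12 + 15)/6 = 72/6 = 12; σ²_E = ((15−9)/6)² = 1.000

Forward pass:
ES_A = 0; EF_A = 8
ES_B = 0; EF_B = 8
ES_C = 8; EF_C = 8+14 = 22
ES_D = 8; EF_D = 8+10 = 18
ES_E = max(EF_B=8, EF_C=22, EF_D=18) = 22; EF_E = 22+12 = 34
Expected project duration μ = 34 weeks. Critical path: A → C → E.

Variance along critical path = 2.778 + 1.000 + 1.000 = 4.778; σ = √4.778 = 2.186 weeks.
Z = (37 − 34) / 2.186 = 1.372
P(T ≤ 37) = Φ(1.372) ≈ 0.915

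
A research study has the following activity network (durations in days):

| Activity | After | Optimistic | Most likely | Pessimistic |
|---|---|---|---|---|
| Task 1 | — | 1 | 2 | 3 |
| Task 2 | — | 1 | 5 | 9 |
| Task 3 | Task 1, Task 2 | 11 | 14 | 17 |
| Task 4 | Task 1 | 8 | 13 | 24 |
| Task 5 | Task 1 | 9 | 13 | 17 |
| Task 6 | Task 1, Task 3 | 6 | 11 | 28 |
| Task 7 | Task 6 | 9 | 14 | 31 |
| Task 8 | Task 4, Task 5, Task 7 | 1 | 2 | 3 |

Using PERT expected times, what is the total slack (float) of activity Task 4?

32 days

te_Task 1 = (1 + 4·2 + 3)/6 = 12/6 = 2
te_Task 2 = (1 + 4·5 + 9)/6 = 30/6 = 5
te_Task 3 = (11 + 4·14 + 17)/6 = 84/6 = 14
te_Task 4 = (8 + 4·13 + 24)/6 = 84/6 = 14
te_Task 5 = (9 + 4·13 + 17)/6 = 78/6 = 13
te_Task 6 = (6 + 4·11 + 28)/6 = 78/6 = 13
te_Task 7 = (9 + 4·14 + 31)/6 = 96/6 = 16
te_Task 8 = (1 + 4·2 + 3)/6 = 12/6 = 2

Forward pass:
ES_Task 1 = 0; EF_Task 1 = 2
ES_Task 2 = 0; EF_Task 2 = 5
ES_Task 3 = max(EF_Task 1=2, EF_Task 2=5) = 5; EF_Task 3 = 5+14 = 19
ES_Task 4 = 2; EF_Task 4 = 2+14 = 16
ES_Task 5 = 2; EF_Task 5 = 2+13 = 15
ES_Task 6 = max(EF_Task 1=2, EF_Task 3=19) = 19; EF_Task 6 = 19+13 = 32
ES_Task 7 = 32; EF_Task 7 = 32+16 = 48
ES_Task 8 = max(EF_Task 4=16, EF_Task 5=15, EF_Task 7=48) = 48; EF_Task 8 = 48+2 = 50
Expected project duration μ = 50 days. Critical path: Task 2 → Task 3 → Task 6 → Task 7 → Task 8.

Backward pass:
LF_Task 8 = 50; LS_Task 8 = 50−2 = 48
LF_Task 7 = LS_Task 8 = 48; LS_Task 7 = 48−16 = 32
LF_Task 6 = LS_Task 7 = 32; LS_Task 6 = 32−13 = 19
LF_Task 5 = LS_Task 8 = 48; LS_Task 5 = 48−13 = 35
LF_Task 4 = LS_Task 8 = 48; LS_Task 4 = 48−14 = 34
LF_Task 3 = LS_Task 6 = 19; LS_Task 3 = 19−14 = 5
LF_Task 2 = LS_Task 3 = 5; LS_Task 2 = 5−5 = 0
LF_Task 1 = min(LS_Task 3=5, LS_Task 4=34, LS_Task 5=35, LS_Task 6=19) = 5; LS_Task 1 = 5−2 = 3
Slack_Task 4 = LS_Task 4 − ES_Task 4 = 34 − 2 = 32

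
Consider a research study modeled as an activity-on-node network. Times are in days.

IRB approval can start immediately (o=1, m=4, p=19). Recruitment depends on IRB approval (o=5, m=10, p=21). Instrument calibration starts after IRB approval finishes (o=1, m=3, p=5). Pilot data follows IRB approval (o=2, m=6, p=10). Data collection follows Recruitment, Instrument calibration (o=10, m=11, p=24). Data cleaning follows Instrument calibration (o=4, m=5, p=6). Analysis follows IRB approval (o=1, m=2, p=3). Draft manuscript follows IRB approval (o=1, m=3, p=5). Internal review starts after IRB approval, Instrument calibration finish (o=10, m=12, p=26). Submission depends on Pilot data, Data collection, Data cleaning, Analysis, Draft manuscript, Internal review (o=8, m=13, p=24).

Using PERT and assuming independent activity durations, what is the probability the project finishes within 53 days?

te_IRB approval = (1 + 4·4 + 19)/6 = 36/6 = 6; σ²_IRB approval = ((19−1)/6)² = 9.000
te_Recruitment = (5 + 4·10 + 21)/6 = 66/6 = 11; σ²_Recruitment = ((21−5)/6)² = 7.111
te_Instrument calibration = (1 + 4·3 + 5)/6 = 18/6 = 3; σ²_Instrument calibration = ((5−1)/6)² = 0.444
te_Pilot data = (2 + 4·6 + 10)/6 = 36/6 = 6; σ²_Pilot data = ((10−2)/6)² = 1.778
te_Data collection = (10 + 4·11 + 24)/6 = 78/6 = 13; σ²_Data collection = ((24−10)/6)² = 5.444
te_Data cleaning = (4 + 4·5 + 6)/6 = 30/6 = 5; σ²_Data cleaning = ((6−4)/6)² = 0.111
te_Analysis = (1 + 4·2 + 3)/6 = 12/6 = 2; σ²_Analysis = ((3−1)/6)² = 0.111
te_Draft manuscript = (1 + 4·3 + 5)/6 = 18/6 = 3; σ²_Draft manuscript = ((5−1)/6)² = 0.444
te_Internal review = (10 + 4·12 + 26)/6 = 84/6 = 14; σ²_Internal review = ((26−10)/6)² = 7.111
te_Submission = (8 + 4·13 + 24)/6 = 84/6 = 14; σ²_Submission = ((24−8)/6)² = 7.111

Forward pass:
ES_IRB approval = 0; EF_IRB approval = 6
ES_Recruitment = 6; EF_Recruitment = 6+11 = 17
ES_Instrument calibration = 6; EF_Instrument calibration = 6+3 = 9
ES_Pilot data = 6; EF_Pilot data = 6+6 = 12
ES_Data collection = max(EF_Recruitment=17, EF_Instrument calibration=9) = 17; EF_Data collection = 17+13 = 30
ES_Data cleaning = 9; EF_Data cleaning = 9+5 = 14
ES_Analysis = 6; EF_Analysis = 6+2 = 8
ES_Draft manuscript = 6; EF_Draft manuscript = 6+3 = 9
ES_Internal review = max(EF_IRB approval=6, EF_Instrument calibration=9) = 9; EF_Internal review = 9+14 = 23
ES_Submission = max(EF_Pilot data=12, EF_Data collection=30, EF_Data cleaning=14, EF_Analysis=8, EF_Draft manuscript=9, EF_Internal review=23) = 30; EF_Submission = 30+14 = 44
Expected project duration μ = 44 days. Critical path: IRB approval → Recruitment → Data collection → Submission.

Variance along critical path = 9.000 + 7.111 + 5.444 + 7.111 = 28.667; σ = √28.667 = 5.354 days.
Z = (53 − 44) / 5.354 = 1.681
P(T ≤ 53) = Φ(1.681) ≈ 0.954

0.954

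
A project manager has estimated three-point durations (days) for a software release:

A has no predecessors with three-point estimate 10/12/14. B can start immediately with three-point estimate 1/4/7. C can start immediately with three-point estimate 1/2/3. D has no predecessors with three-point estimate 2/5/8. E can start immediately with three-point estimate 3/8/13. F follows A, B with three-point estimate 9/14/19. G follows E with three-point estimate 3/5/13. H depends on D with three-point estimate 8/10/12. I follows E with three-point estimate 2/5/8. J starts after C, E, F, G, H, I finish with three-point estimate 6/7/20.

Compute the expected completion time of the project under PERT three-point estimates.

35 days

te_A = (10 + 4·12 + 14)/6 = 72/6 = 12
te_B = (1 + 4·4 + 7)/6 = 24/6 = 4
te_C = (1 + 4·2 + 3)/6 = 12/6 = 2
te_D = (2 + 4·5 + 8)/6 = 30/6 = 5
te_E = (3 + 4·8 + 13)/6 = 48/6 = 8
te_F = (9 + 4·14 + 19)/6 = 84/6 = 14
te_G = (3 + 4·5 + 13)/6 = 36/6 = 6
te_H = (8 + 4·10 + 12)/6 = 60/6 = 10
te_I = (2 + 4·5 + 8)/6 = 30/6 = 5
te_J = (6 + 4·7 + 20)/6 = 54/6 = 9

Forward pass:
ES_A = 0; EF_A = 12
ES_B = 0; EF_B = 4
ES_C = 0; EF_C = 2
ES_D = 0; EF_D = 5
ES_E = 0; EF_E = 8
ES_F = max(EF_A=12, EF_B=4) = 12; EF_F = 12+14 = 26
ES_G = 8; EF_G = 8+6 = 14
ES_H = 5; EF_H = 5+10 = 15
ES_I = 8; EF_I = 8+5 = 13
ES_J = max(EF_C=2, EF_E=8, EF_F=26, EF_G=14, EF_H=15, EF_I=13) = 26; EF_J = 26+9 = 35
Expected project duration μ = 35 days. Critical path: A → F → J.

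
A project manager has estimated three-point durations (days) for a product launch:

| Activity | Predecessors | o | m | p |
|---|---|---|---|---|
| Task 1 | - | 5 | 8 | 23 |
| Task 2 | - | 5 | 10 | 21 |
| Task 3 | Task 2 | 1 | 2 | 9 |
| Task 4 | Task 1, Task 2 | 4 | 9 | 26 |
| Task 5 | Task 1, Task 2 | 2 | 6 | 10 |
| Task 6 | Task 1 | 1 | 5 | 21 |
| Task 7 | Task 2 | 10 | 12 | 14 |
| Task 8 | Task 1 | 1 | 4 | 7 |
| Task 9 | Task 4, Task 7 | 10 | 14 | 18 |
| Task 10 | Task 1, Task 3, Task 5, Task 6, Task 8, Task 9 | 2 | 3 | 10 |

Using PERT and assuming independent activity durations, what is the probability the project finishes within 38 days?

0.184

te_Task 1 = (5 + 4·8 + 23)/6 = 60/6 = 10; σ²_Task 1 = ((23−5)/6)² = 9.000
te_Task 2 = (5 + 4·10 + 21)/6 = 66/6 = 11; σ²_Task 2 = ((21−5)/6)² = 7.111
te_Task 3 = (1 + 4·2 + 9)/6 = 18/6 = 3; σ²_Task 3 = ((9−1)/6)² = 1.778
te_Task 4 = (4 + 4·9 + 26)/6 = 66/6 = 11; σ²_Task 4 = ((26−4)/6)² = 13.444
te_Task 5 = (2 + 4·6 + 10)/6 = 36/6 = 6; σ²_Task 5 = ((10−2)/6)² = 1.778
te_Task 6 = (1 + 4·5 + 21)/6 = 42/6 = 7; σ²_Task 6 = ((21−1)/6)² = 11.111
te_Task 7 = (10 + 4·12 + 14)/6 = 72/6 = 12; σ²_Task 7 = ((14−10)/6)² = 0.444
te_Task 8 = (1 + 4·4 + 7)/6 = 24/6 = 4; σ²_Task 8 = ((7−1)/6)² = 1.000
te_Task 9 = (10 + 4·14 + 18)/6 = 84/6 = 14; σ²_Task 9 = ((18−10)/6)² = 1.778
te_Task 10 = (2 + 4·3 + 10)/6 = 24/6 = 4; σ²_Task 10 = ((10−2)/6)² = 1.778

Forward pass:
ES_Task 1 = 0; EF_Task 1 = 10
ES_Task 2 = 0; EF_Task 2 = 11
ES_Task 3 = 11; EF_Task 3 = 11+3 = 14
ES_Task 4 = max(EF_Task 1=10, EF_Task 2=11) = 11; EF_Task 4 = 11+11 = 22
ES_Task 5 = max(EF_Task 1=10, EF_Task 2=11) = 11; EF_Task 5 = 11+6 = 17
ES_Task 6 = 10; EF_Task 6 = 10+7 = 17
ES_Task 7 = 11; EF_Task 7 = 11+12 = 23
ES_Task 8 = 10; EF_Task 8 = 10+4 = 14
ES_Task 9 = max(EF_Task 4=22, EF_Task 7=23) = 23; EF_Task 9 = 23+14 = 37
ES_Task 10 = max(EF_Task 1=10, EF_Task 3=14, EF_Task 5=17, EF_Task 6=17, EF_Task 8=14, EF_Task 9=37) = 37; EF_Task 10 = 37+4 = 41
Expected project duration μ = 41 days. Critical path: Task 2 → Task 7 → Task 9 → Task 10.

Variance along critical path = 7.111 + 0.444 + 1.778 + 1.778 = 11.111; σ = √11.111 = 3.333 days.
Z = (38 − 41) / 3.333 = -0.900
P(T ≤ 38) = Φ(-0.900) ≈ 0.184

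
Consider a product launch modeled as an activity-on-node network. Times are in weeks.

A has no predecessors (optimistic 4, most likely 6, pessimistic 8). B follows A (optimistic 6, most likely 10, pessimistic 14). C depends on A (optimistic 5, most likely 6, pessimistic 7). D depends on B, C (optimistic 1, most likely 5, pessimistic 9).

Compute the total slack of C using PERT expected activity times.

te_A = (4 + 4·6 + 8)/6 = 36/6 = 6
te_B = (6 + 4·10 + 14)/6 = 60/6 = 10
te_C = (5 + 4·6 + 7)/6 = 36/6 = 6
te_D = (1 + 4·5 + 9)/6 = 30/6 = 5

Forward pass:
ES_A = 0; EF_A = 6
ES_B = 6; EF_B = 6+10 = 16
ES_C = 6; EF_C = 6+6 = 12
ES_D = max(EF_B=16, EF_C=12) = 16; EF_D = 16+5 = 21
Expected project duration μ = 21 weeks. Critical path: A → B → D.

Backward pass:
LF_D = 21; LS_D = 21−5 = 16
LF_C = LS_D = 16; LS_C = 16−6 = 10
LF_B = LS_D = 16; LS_B = 16−10 = 6
LF_A = min(LS_B=6, LS_C=10) = 6; LS_A = 6−6 = 0
Slack_C = LS_C − ES_C = 10 − 6 = 4

4 weeks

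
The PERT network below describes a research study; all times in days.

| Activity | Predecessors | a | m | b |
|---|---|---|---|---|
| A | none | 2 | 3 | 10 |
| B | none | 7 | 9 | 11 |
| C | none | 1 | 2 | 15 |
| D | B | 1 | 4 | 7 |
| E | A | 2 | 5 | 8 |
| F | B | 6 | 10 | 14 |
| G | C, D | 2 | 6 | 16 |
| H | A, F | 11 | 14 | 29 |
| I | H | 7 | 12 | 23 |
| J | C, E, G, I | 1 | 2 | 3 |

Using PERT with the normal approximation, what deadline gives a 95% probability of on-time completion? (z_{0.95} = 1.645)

57.1 days

te_A = (2 + 4·3 + 10)/6 = 24/6 = 4; σ²_A = ((10−2)/6)² = 1.778
te_B = (7 + 4·9 + 11)/6 = 54/6 = 9; σ²_B = ((11−7)/6)² = 0.444
te_C = (1 + 4·2 + 15)/6 = 24/6 = 4; σ²_C = ((15−1)/6)² = 5.444
te_D = (1 + 4·4 + 7)/6 = 24/6 = 4; σ²_D = ((7−1)/6)² = 1.000
te_E = (2 + 4·5 + 8)/6 = 30/6 = 5; σ²_E = ((8−2)/6)² = 1.000
te_F = (6 + 4·10 + 14)/6 = 60/6 = 10; σ²_F = ((14−6)/6)² = 1.778
te_G = (2 + 4·6 + 16)/6 = 42/6 = 7; σ²_G = ((16−2)/6)² = 5.444
te_H = (11 + 4·14 + 29)/6 = 96/6 = 16; σ²_H = ((29−11)/6)² = 9.000
te_I = (7 + 4·12 + 23)/6 = 78/6 = 13; σ²_I = ((23−7)/6)² = 7.111
te_J = (1 + 4·2 + 3)/6 = 12/6 = 2; σ²_J = ((3−1)/6)² = 0.111

Forward pass:
ES_A = 0; EF_A = 4
ES_B = 0; EF_B = 9
ES_C = 0; EF_C = 4
ES_D = 9; EF_D = 9+4 = 13
ES_E = 4; EF_E = 4+5 = 9
ES_F = 9; EF_F = 9+10 = 19
ES_G = max(EF_C=4, EF_D=13) = 13; EF_G = 13+7 = 20
ES_H = max(EF_A=4, EF_F=19) = 19; EF_H = 19+16 = 35
ES_I = 35; EF_I = 35+13 = 48
ES_J = max(EF_C=4, EF_E=9, EF_G=20, EF_I=48) = 48; EF_J = 48+2 = 50
Expected project duration μ = 50 days. Critical path: B → F → H → I → J.

Variance along critical path = 0.444 + 1.778 + 9.000 + 7.111 + 0.111 = 18.444; σ = 4.295 days.
D = μ + z·σ = 50 + 1.645·4.295 = 57.1 days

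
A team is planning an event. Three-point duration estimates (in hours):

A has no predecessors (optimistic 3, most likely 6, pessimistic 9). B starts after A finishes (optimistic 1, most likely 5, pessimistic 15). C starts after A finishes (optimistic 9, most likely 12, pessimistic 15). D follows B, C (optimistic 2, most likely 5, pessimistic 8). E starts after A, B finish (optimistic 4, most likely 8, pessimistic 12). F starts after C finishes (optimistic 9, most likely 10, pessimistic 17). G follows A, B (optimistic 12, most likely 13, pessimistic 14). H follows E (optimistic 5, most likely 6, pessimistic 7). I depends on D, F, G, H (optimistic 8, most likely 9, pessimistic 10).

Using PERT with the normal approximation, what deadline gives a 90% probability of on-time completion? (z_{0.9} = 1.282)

40.5 hours

te_A = (3 + 4·6 + 9)/6 = 36/6 = 6; σ²_A = ((9−3)/6)² = 1.000
te_B = (1 + 4·5 + 15)/6 = 36/6 = 6; σ²_B = ((15−1)/6)² = 5.444
te_C = (9 + 4·12 + 15)/6 = 72/6 = 12; σ²_C = ((15−9)/6)² = 1.000
te_D = (2 + 4·5 + 8)/6 = 30/6 = 5; σ²_D = ((8−2)/6)² = 1.000
te_E = (4 + 4·8 + 12)/6 = 48/6 = 8; σ²_E = ((12−4)/6)² = 1.778
te_F = (9 + 4·10 + 17)/6 = 66/6 = 11; σ²_F = ((17−9)/6)² = 1.778
te_G = (12 + 4·13 + 14)/6 = 78/6 = 13; σ²_G = ((14−12)/6)² = 0.111
te_H = (5 + 4·6 + 7)/6 = 36/6 = 6; σ²_H = ((7−5)/6)² = 0.111
te_I = (8 + 4·9 + 10)/6 = 54/6 = 9; σ²_I = ((10−8)/6)² = 0.111

Forward pass:
ES_A = 0; EF_A = 6
ES_B = 6; EF_B = 6+6 = 12
ES_C = 6; EF_C = 6+12 = 18
ES_D = max(EF_B=12, EF_C=18) = 18; EF_D = 18+5 = 23
ES_E = max(EF_A=6, EF_B=12) = 12; EF_E = 12+8 = 20
ES_F = 18; EF_F = 18+11 = 29
ES_G = max(EF_A=6, EF_B=12) = 12; EF_G = 12+13 = 25
ES_H = 20; EF_H = 20+6 = 26
ES_I = max(EF_D=23, EF_F=29, EF_G=25, EF_H=26) = 29; EF_I = 29+9 = 38
Expected project duration μ = 38 hours. Critical path: A → C → F → I.

Variance along critical path = 1.000 + 1.000 + 1.778 + 0.111 = 3.889; σ = 1.972 hours.
D = μ + z·σ = 38 + 1.282·1.972 = 40.5 hours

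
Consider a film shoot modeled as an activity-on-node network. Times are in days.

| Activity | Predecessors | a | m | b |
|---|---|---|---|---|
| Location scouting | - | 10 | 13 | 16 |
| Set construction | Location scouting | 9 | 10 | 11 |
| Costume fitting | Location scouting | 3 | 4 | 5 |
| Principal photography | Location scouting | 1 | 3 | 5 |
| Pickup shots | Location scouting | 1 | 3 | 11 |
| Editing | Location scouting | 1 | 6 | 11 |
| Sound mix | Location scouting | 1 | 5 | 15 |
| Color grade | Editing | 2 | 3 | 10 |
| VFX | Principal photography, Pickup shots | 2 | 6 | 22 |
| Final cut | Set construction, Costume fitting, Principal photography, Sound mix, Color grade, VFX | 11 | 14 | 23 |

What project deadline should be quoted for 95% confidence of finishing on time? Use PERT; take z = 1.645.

te_Location scouting = (10 + 4·13 + 16)/6 = 78/6 = 13; σ²_Location scouting = ((16−10)/6)² = 1.000
te_Set construction = (9 + 4·10 + 11)/6 = 60/6 = 10; σ²_Set construction = ((11−9)/6)² = 0.111
te_Costume fitting = (3 + 4·4 + 5)/6 = 24/6 = 4; σ²_Costume fitting = ((5−3)/6)² = 0.111
te_Principal photography = (1 + 4·3 + 5)/6 = 18/6 = 3; σ²_Principal photography = ((5−1)/6)² = 0.444
te_Pickup shots = (1 + 4·3 + 11)/6 = 24/6 = 4; σ²_Pickup shots = ((11−1)/6)² = 2.778
te_Editing = (1 + 4·6 + 11)/6 = 36/6 = 6; σ²_Editing = ((11−1)/6)² = 2.778
te_Sound mix = (1 + 4·5 + 15)/6 = 36/6 = 6; σ²_Sound mix = ((15−1)/6)² = 5.444
te_Color grade = (2 + 4·3 + 10)/6 = 24/6 = 4; σ²_Color grade = ((10−2)/6)² = 1.778
te_VFX = (2 + 4·6 + 22)/6 = 48/6 = 8; σ²_VFX = ((22−2)/6)² = 11.111
te_Final cut = (11 + 4·14 + 23)/6 = 90/6 = 15; σ²_Final cut = ((23−11)/6)² = 4.000

Forward pass:
ES_Location scouting = 0; EF_Location scouting = 13
ES_Set construction = 13; EF_Set construction = 13+10 = 23
ES_Costume fitting = 13; EF_Costume fitting = 13+4 = 17
ES_Principal photography = 13; EF_Principal photography = 13+3 = 16
ES_Pickup shots = 13; EF_Pickup shots = 13+4 = 17
ES_Editing = 13; EF_Editing = 13+6 = 19
ES_Sound mix = 13; EF_Sound mix = 13+6 = 19
ES_Color grade = 19; EF_Color grade = 19+4 = 23
ES_VFX = max(EF_Principal photography=16, EF_Pickup shots=17) = 17; EF_VFX = 17+8 = 25
ES_Final cut = max(EF_Set construction=23, EF_Costume fitting=17, EF_Principal photography=16, EF_Sound mix=19, EF_Color grade=23, EF_VFX=25) = 25; EF_Final cut = 25+15 = 40
Expected project duration μ = 40 days. Critical path: Location scouting → Pickup shots → VFX → Final cut.

Variance along critical path = 1.000 + 2.778 + 11.111 + 4.000 = 18.889; σ = 4.346 days.
D = μ + z·σ = 40 + 1.645·4.346 = 47.1 days

47.1 days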